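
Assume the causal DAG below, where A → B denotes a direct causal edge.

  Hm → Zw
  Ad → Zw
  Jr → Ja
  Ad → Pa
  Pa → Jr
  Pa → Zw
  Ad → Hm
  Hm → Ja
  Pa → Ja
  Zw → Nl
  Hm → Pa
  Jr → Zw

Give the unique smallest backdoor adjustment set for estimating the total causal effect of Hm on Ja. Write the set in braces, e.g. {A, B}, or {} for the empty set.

{Ad}

Variables eligible for adjustment (non-descendants of Hm, excluding Hm and Ja): {Ad}.
Backdoor paths from Hm to Ja:
  P1: Hm <- Ad -> Pa -> Jr -> Ja
  P2: Hm <- Ad -> Pa -> Ja
  P3: Hm <- Ad -> Pa -> Zw <- Jr -> Ja
  P4: Hm <- Ad -> Zw <- Pa -> Jr -> Ja
  P5: Hm <- Ad -> Zw <- Pa -> Ja
  P6: Hm <- Ad -> Zw <- Jr <- Pa -> Ja
  P7: Hm <- Ad -> Zw <- Jr -> Ja
The empty set is not sufficient: P1 (Hm <- Ad -> Pa -> Jr -> Ja) has no collider blocking it and no conditioned non-collider, so it is open.
Try {Ad}:
  P1: blocked at fork node Ad ∈ conditioning set.
  P2: blocked at fork node Ad ∈ conditioning set.
  P3: blocked at fork node Ad ∈ conditioning set.
  P4: blocked at fork node Ad ∈ conditioning set.
  P5: blocked at fork node Ad ∈ conditioning set.
  P6: blocked at fork node Ad ∈ conditioning set.
  P7: blocked at fork node Ad ∈ conditioning set.
{Ad} contains no descendant of Hm and blocks every backdoor path.
{Ad} is the unique smallest valid adjustment set.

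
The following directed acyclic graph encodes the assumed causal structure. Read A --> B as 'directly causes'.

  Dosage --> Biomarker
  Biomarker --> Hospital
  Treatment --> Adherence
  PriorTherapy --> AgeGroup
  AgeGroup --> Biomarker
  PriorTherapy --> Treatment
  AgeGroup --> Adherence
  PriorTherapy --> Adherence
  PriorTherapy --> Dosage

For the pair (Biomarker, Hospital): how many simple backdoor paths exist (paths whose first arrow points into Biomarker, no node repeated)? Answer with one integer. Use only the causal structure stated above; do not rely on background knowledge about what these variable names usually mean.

0

A backdoor path from Biomarker to Hospital is any simple undirected path whose first edge points into Biomarker (i.e. leaves Biomarker via a parent).
Parents of Biomarker: {AgeGroup, Dosage}.
No simple path from any parent of Biomarker reaches Hospital without revisiting Biomarker, so there are no backdoor paths.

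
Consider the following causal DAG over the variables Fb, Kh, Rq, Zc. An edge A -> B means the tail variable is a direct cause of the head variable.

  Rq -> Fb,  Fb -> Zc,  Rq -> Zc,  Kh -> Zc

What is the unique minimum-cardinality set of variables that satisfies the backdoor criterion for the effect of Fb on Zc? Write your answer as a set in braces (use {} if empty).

{Rq}

Variables eligible for adjustment (non-descendants of Fb, excluding Fb and Zc): {Kh, Rq}.
Backdoor paths from Fb to Zc:
  P1: Fb <- Rq -> Zc
The empty set is not sufficient: P1 (Fb <- Rq -> Zc) has no collider blocking it and no conditioned non-collider, so it is open.
Try {Rq}:
  P1: blocked at fork node Rq ∈ conditioning set.
{Rq} contains no descendant of Fb and blocks every backdoor path.
No other singleton works — e.g. {Kh} leaves P1 open — so {Rq} is the unique smallest valid adjustment set.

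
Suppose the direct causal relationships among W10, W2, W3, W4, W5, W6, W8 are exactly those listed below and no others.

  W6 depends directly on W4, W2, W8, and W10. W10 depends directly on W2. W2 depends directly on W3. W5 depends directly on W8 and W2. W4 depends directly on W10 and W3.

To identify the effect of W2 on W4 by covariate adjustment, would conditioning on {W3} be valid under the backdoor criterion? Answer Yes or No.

Backdoor paths from W2 to W4 (paths whose first edge points into W2):
  P1: W2 <- W3 -> W4
Condition 1 (no descendant of W2 in the set): holds — descendants of W2 are {W10, W4, W5, W6}; none are in {W3}.
Condition 2 (every backdoor path blocked by {W3}):
  P1: blocked at fork node W3 ∈ conditioning set.
{W3} satisfies the backdoor criterion.

Yes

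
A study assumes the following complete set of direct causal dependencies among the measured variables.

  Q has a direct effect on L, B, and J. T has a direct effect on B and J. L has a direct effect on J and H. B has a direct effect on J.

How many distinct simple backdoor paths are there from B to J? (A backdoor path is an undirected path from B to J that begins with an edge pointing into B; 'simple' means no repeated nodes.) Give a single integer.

A backdoor path from B to J is any simple undirected path whose first edge points into B (i.e. leaves B via a parent).
Parents of B: {Q, T}.
Enumerating:
  P1: B <- Q -> L -> J
  P2: B <- Q -> J
  P3: B <- T -> J
That exhausts the simple backdoor paths. Count: 3.

3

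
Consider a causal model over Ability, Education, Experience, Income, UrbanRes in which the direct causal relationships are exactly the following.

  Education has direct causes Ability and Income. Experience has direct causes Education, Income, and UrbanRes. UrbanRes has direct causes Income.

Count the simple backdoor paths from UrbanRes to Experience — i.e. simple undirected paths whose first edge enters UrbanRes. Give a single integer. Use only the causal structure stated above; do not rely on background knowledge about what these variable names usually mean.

A backdoor path from UrbanRes to Experience is any simple undirected path whose first edge points into UrbanRes (i.e. leaves UrbanRes via a parent).
Parents of UrbanRes: {Income}.
Enumerating:
  P1: UrbanRes <- Income -> Education -> Experience
  P2: UrbanRes <- Income -> Experience
That exhausts the simple backdoor paths. Count: 2.

2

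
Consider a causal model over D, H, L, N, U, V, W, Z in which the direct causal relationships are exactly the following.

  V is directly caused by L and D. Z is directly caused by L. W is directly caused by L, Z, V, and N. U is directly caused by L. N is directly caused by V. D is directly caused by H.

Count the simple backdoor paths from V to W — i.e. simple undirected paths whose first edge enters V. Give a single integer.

2

A backdoor path from V to W is any simple undirected path whose first edge points into V (i.e. leaves V via a parent).
Parents of V: {D, L}.
Enumerating:
  P1: V <- L -> Z -> W
  P2: V <- L -> W
That exhausts the simple backdoor paths. Count: 2.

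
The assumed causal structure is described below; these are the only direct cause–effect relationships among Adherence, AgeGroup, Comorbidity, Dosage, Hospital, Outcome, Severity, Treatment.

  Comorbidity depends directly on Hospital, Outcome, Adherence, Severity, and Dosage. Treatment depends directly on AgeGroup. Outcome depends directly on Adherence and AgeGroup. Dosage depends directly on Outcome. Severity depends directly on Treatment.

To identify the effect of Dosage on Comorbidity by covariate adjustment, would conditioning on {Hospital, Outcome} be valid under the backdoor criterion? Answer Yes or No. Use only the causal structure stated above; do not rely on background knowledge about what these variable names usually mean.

Backdoor paths from Dosage to Comorbidity (paths whose first edge points into Dosage):
  P1: Dosage <- Outcome <- AgeGroup -> Treatment -> Severity -> Comorbidity
  P2: Dosage <- Outcome <- Adherence -> Comorbidity
  P3: Dosage <- Outcome -> Comorbidity
Condition 1 (no descendant of Dosage in the set): holds — descendants of Dosage are {Comorbidity}; none are in {Hospital, Outcome}.
Condition 2 (every backdoor path blocked by {Hospital, Outcome}):
  P1: blocked at chain node Outcome ∈ conditioning set.
  P2: blocked at chain node Outcome ∈ conditioning set.
  P3: blocked at fork node Outcome ∈ conditioning set.
{Hospital, Outcome} satisfies the backdoor criterion.

Yes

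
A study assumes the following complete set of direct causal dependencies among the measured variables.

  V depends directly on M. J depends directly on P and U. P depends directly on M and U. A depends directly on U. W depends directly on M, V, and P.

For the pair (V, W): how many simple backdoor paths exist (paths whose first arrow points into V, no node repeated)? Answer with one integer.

A backdoor path from V to W is any simple undirected path whose first edge points into V (i.e. leaves V via a parent).
Parents of V: {M}.
Enumerating:
  P1: V <- M -> P -> W
  P2: V <- M -> W
That exhausts the simple backdoor paths. Count: 2.

2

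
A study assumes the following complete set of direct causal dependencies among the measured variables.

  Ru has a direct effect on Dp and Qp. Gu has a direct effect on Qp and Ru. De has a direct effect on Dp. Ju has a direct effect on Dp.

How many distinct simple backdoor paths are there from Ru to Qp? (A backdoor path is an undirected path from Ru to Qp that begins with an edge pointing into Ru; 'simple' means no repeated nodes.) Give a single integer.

A backdoor path from Ru to Qp is any simple undirected path whose first edge points into Ru (i.e. leaves Ru via a parent).
Parents of Ru: {Gu}.
Enumerating:
  P1: Ru <- Gu -> Qp
That exhausts the simple backdoor paths. Count: 1.

1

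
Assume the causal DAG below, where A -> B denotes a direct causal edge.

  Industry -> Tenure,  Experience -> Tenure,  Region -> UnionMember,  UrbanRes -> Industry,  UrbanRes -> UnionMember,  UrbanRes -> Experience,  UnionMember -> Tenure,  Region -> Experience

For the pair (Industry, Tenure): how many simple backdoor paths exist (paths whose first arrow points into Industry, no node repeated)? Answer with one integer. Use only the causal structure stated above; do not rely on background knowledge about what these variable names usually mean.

A backdoor path from Industry to Tenure is any simple undirected path whose first edge points into Industry (i.e. leaves Industry via a parent).
Parents of Industry: {UrbanRes}.
Enumerating:
  P1: Industry <- UrbanRes -> UnionMember <- Region -> Experience -> Tenure
  P2: Industry <- UrbanRes -> UnionMember -> Tenure
  P3: Industry <- UrbanRes -> Experience <- Region -> UnionMember -> Tenure
  P4: Industry <- UrbanRes -> Experience -> Tenure
That exhausts the simple backdoor paths. Count: 4.

4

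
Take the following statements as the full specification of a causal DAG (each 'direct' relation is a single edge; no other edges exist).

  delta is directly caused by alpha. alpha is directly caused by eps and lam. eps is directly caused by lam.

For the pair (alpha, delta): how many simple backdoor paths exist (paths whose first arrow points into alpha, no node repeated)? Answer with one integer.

A backdoor path from alpha to delta is any simple undirected path whose first edge points into alpha (i.e. leaves alpha via a parent).
Parents of alpha: {eps, lam}.
No simple path from any parent of alpha reaches delta without revisiting alpha, so there are no backdoor paths.

0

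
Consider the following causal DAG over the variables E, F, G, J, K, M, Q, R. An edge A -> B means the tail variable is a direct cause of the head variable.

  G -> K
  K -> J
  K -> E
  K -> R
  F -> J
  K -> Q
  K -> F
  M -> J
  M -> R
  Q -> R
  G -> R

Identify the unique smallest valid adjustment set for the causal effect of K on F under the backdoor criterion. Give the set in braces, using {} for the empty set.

Variables eligible for adjustment (non-descendants of K, excluding K and F): {G, M}.
Backdoor paths from K to F:
  P1: K <- G -> R <- M -> J <- F
Each backdoor path contains an unconditioned collider, so every path is already blocked with the empty conditioning set:
  P1: blocked at collider R (neither it nor any descendant is in the conditioning set).
The empty set is therefore the unique smallest valid set.

{}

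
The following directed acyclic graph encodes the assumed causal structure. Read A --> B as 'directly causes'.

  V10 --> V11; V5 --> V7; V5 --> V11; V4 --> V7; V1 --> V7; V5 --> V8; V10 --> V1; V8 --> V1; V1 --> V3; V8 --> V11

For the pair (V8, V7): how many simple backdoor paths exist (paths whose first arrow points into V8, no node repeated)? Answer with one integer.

A backdoor path from V8 to V7 is any simple undirected path whose first edge points into V8 (i.e. leaves V8 via a parent).
Parents of V8: {V5}.
Enumerating:
  P1: V8 <- V5 -> V7
  P2: V8 <- V5 -> V11 <- V10 -> V1 -> V7
That exhausts the simple backdoor paths. Count: 2.

2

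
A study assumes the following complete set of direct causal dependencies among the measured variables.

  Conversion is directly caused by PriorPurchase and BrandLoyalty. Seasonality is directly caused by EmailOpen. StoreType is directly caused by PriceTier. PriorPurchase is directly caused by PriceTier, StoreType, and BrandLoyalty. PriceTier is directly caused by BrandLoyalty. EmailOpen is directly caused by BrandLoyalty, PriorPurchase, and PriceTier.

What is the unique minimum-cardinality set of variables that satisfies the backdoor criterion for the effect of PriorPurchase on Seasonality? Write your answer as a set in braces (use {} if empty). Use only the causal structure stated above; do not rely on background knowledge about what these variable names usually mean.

{BrandLoyalty, PriceTier}

Variables eligible for adjustment (non-descendants of PriorPurchase, excluding PriorPurchase and Seasonality): {BrandLoyalty, PriceTier, StoreType}.
Backdoor paths from PriorPurchase to Seasonality:
  P1: PriorPurchase <- BrandLoyalty -> PriceTier -> EmailOpen -> Seasonality
  P2: PriorPurchase <- BrandLoyalty -> EmailOpen -> Seasonality
  P3: PriorPurchase <- PriceTier <- BrandLoyalty -> EmailOpen -> Seasonality
  P4: PriorPurchase <- PriceTier -> EmailOpen -> Seasonality
  P5: PriorPurchase <- StoreType <- PriceTier <- BrandLoyalty -> EmailOpen -> Seasonality
  P6: PriorPurchase <- StoreType <- PriceTier -> EmailOpen -> Seasonality
The empty set is not sufficient: P1 (PriorPurchase <- BrandLoyalty -> PriceTier -> EmailOpen -> Seasonality) has no collider blocking it and no conditioned non-collider, so it is open.
Try {BrandLoyalty, PriceTier}:
  P1: blocked at fork node BrandLoyalty ∈ conditioning set.
  P2: blocked at fork node BrandLoyalty ∈ conditioning set.
  P3: blocked at chain node PriceTier ∈ conditioning set.
  P4: blocked at fork node PriceTier ∈ conditioning set.
  P5: blocked at chain node PriceTier ∈ conditioning set.
  P6: blocked at fork node PriceTier ∈ conditioning set.
{BrandLoyalty, PriceTier} contains no descendant of PriorPurchase and blocks every backdoor path.
Every element of {BrandLoyalty, PriceTier} is needed (dropping BrandLoyalty leaves P2 open; dropping PriceTier leaves P4 open), so no proper subset is valid.
Among all size-2 subsets of the eligible variables, only {BrandLoyalty, PriceTier} blocks every backdoor path, so it is the unique smallest valid adjustment set.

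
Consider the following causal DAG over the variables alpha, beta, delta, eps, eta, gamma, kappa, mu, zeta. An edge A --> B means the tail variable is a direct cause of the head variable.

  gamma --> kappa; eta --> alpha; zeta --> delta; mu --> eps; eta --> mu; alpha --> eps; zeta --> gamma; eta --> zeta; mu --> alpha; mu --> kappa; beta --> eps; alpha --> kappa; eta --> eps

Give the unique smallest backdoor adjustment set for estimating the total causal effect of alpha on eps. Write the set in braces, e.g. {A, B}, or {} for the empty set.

{eta, mu}

Variables eligible for adjustment (non-descendants of alpha, excluding alpha and eps): {beta, delta, eta, gamma, mu, zeta}.
Backdoor paths from alpha to eps:
  P1: alpha <- eta -> mu -> eps
  P2: alpha <- eta -> eps
  P3: alpha <- eta -> zeta -> gamma -> kappa <- mu -> eps
  P4: alpha <- mu <- eta -> eps
  P5: alpha <- mu -> eps
  P6: alpha <- mu -> kappa <- gamma <- zeta <- eta -> eps
The empty set is not sufficient: P1 (alpha <- eta -> mu -> eps) has no collider blocking it and no conditioned non-collider, so it is open.
Try {eta, mu}:
  P1: blocked at fork node eta ∈ conditioning set.
  P2: blocked at fork node eta ∈ conditioning set.
  P3: blocked at fork node eta ∈ conditioning set.
  P4: blocked at chain node mu ∈ conditioning set.
  P5: blocked at fork node mu ∈ conditioning set.
  P6: blocked at fork node mu ∈ conditioning set.
{eta, mu} contains no descendant of alpha and blocks every backdoor path.
Every element of {eta, mu} is needed (dropping eta leaves P2 open; dropping mu leaves P5 open), so no proper subset is valid.
Among all size-2 subsets of the eligible variables, only {eta, mu} blocks every backdoor path, so it is the unique smallest valid adjustment set.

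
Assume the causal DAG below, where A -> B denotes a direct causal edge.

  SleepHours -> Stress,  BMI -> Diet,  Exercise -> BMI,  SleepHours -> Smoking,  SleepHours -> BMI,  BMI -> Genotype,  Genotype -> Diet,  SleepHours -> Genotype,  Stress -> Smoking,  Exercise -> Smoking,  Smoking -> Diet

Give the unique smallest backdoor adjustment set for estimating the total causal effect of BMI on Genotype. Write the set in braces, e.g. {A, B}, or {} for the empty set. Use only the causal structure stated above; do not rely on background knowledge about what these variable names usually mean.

Variables eligible for adjustment (non-descendants of BMI, excluding BMI and Genotype): {Exercise, SleepHours, Smoking, Stress}.
Backdoor paths from BMI to Genotype:
  P1: BMI <- Exercise -> Smoking <- SleepHours -> Genotype
  P2: BMI <- Exercise -> Smoking <- Stress <- SleepHours -> Genotype
  P3: BMI <- Exercise -> Smoking -> Diet <- Genotype
  P4: BMI <- SleepHours -> Stress -> Smoking -> Diet <- Genotype
  P5: BMI <- SleepHours -> Genotype
  P6: BMI <- SleepHours -> Smoking -> Diet <- Genotype
The empty set is not sufficient: P5 (BMI <- SleepHours -> Genotype) has no collider blocking it and no conditioned non-collider, so it is open.
Try {SleepHours}:
  P1: blocked at collider Smoking (neither it nor any descendant is in the conditioning set).
  P2: blocked at collider Smoking (neither it nor any descendant is in the conditioning set).
  P3: blocked at collider Diet (neither it nor any descendant is in the conditioning set).
  P4: blocked at fork node SleepHours ∈ conditioning set.
  P5: blocked at fork node SleepHours ∈ conditioning set.
  P6: blocked at fork node SleepHours ∈ conditioning set.
{SleepHours} contains no descendant of BMI and blocks every backdoor path.
No other singleton works — e.g. {Exercise} leaves P5 open — so {SleepHours} is the unique smallest valid adjustment set.

{SleepHours}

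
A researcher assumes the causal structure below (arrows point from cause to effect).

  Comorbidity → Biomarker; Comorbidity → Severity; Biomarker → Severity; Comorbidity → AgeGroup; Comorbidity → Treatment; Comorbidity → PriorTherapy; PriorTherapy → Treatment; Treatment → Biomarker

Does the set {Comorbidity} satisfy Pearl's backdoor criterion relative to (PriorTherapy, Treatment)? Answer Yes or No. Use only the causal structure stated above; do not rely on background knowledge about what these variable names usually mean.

Backdoor paths from PriorTherapy to Treatment (paths whose first edge points into PriorTherapy):
  P1: PriorTherapy <- Comorbidity -> Treatment
  P2: PriorTherapy <- Comorbidity -> Biomarker <- Treatment
  P3: PriorTherapy <- Comorbidity -> Severity <- Biomarker <- Treatment
Condition 1 (no descendant of PriorTherapy in the set): holds — descendants of PriorTherapy are {Biomarker, Severity, Treatment}; none are in {Comorbidity}.
Condition 2 (every backdoor path blocked by {Comorbidity}):
  P1: blocked at fork node Comorbidity ∈ conditioning set.
  P2: blocked at fork node Comorbidity ∈ conditioning set.
  P3: blocked at fork node Comorbidity ∈ conditioning set.
{Comorbidity} satisfies the backdoor criterion.

Yes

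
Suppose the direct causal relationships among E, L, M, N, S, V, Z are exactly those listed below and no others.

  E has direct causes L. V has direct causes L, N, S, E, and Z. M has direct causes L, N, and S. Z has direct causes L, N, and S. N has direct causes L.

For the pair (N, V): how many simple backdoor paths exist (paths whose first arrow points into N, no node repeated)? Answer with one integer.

6

A backdoor path from N to V is any simple undirected path whose first edge points into N (i.e. leaves N via a parent).
Parents of N: {L}.
Enumerating:
  P1: N <- L -> M <- S -> Z -> V
  P2: N <- L -> M <- S -> V
  P3: N <- L -> E -> V
  P4: N <- L -> Z <- S -> V
  P5: N <- L -> Z -> V
  P6: N <- L -> V
That exhausts the simple backdoor paths. Count: 6.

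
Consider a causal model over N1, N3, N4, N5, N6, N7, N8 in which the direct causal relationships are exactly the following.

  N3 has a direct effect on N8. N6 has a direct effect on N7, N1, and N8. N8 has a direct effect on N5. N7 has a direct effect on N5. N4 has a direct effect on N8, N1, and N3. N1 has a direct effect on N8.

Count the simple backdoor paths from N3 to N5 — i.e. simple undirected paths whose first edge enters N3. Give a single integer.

A backdoor path from N3 to N5 is any simple undirected path whose first edge points into N3 (i.e. leaves N3 via a parent).
Parents of N3: {N4}.
Enumerating:
  P1: N3 <- N4 -> N1 <- N6 -> N7 -> N5
  P2: N3 <- N4 -> N1 <- N6 -> N8 -> N5
  P3: N3 <- N4 -> N1 -> N8 <- N6 -> N7 -> N5
  P4: N3 <- N4 -> N1 -> N8 -> N5
  P5: N3 <- N4 -> N8 <- N6 -> N7 -> N5
  P6: N3 <- N4 -> N8 <- N1 <- N6 -> N7 -> N5
  P7: N3 <- N4 -> N8 -> N5
That exhausts the simple backdoor paths. Count: 7.

7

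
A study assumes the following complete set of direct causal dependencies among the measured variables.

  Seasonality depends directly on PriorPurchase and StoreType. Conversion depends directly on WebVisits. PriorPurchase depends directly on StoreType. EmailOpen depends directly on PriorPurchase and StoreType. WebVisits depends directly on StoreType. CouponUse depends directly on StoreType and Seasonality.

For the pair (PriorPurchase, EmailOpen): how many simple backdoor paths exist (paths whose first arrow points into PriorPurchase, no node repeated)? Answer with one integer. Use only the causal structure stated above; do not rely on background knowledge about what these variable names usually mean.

1

A backdoor path from PriorPurchase to EmailOpen is any simple undirected path whose first edge points into PriorPurchase (i.e. leaves PriorPurchase via a parent).
Parents of PriorPurchase: {StoreType}.
Enumerating:
  P1: PriorPurchase <- StoreType -> EmailOpen
That exhausts the simple backdoor paths. Count: 1.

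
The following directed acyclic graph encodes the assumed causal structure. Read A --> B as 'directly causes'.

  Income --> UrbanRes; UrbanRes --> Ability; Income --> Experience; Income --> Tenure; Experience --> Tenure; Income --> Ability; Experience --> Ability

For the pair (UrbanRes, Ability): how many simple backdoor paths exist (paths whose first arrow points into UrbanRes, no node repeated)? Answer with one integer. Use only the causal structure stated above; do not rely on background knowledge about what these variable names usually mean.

3

A backdoor path from UrbanRes to Ability is any simple undirected path whose first edge points into UrbanRes (i.e. leaves UrbanRes via a parent).
Parents of UrbanRes: {Income}.
Enumerating:
  P1: UrbanRes <- Income -> Experience -> Ability
  P2: UrbanRes <- Income -> Tenure <- Experience -> Ability
  P3: UrbanRes <- Income -> Ability
That exhausts the simple backdoor paths. Count: 3.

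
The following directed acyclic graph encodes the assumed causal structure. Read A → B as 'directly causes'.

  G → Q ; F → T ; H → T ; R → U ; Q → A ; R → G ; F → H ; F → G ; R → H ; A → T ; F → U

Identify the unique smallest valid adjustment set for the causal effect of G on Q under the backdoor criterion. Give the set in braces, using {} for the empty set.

Variables eligible for adjustment (non-descendants of G, excluding G and Q): {F, H, R, U}.
Backdoor paths from G to Q:
  P1: G <- R -> U <- F -> H -> T <- A <- Q
  P2: G <- R -> U <- F -> T <- A <- Q
  P3: G <- R -> H <- F -> T <- A <- Q
  P4: G <- R -> H -> T <- A <- Q
  P5: G <- F -> U <- R -> H -> T <- A <- Q
  P6: G <- F -> H -> T <- A <- Q
  P7: G <- F -> T <- A <- Q
Each backdoor path contains an unconditioned collider, so every path is already blocked with the empty conditioning set:
  P1: blocked at collider U (neither it nor any descendant is in the conditioning set).
  P2: blocked at collider U (neither it nor any descendant is in the conditioning set).
  P3: blocked at collider H (neither it nor any descendant is in the conditioning set).
  P4: blocked at collider T (neither it nor any descendant is in the conditioning set).
  P5: blocked at collider U (neither it nor any descendant is in the conditioning set).
  P6: blocked at collider T (neither it nor any descendant is in the conditioning set).
  P7: blocked at collider T (neither it nor any descendant is in the conditioning set).
The empty set is therefore the unique smallest valid set.

{}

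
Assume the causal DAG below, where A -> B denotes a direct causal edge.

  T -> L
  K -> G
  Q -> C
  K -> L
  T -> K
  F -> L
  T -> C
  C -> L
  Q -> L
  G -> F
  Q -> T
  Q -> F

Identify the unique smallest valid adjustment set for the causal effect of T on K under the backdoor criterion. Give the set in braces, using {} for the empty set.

{}

Variables eligible for adjustment (non-descendants of T, excluding T and K): {Q}.
Backdoor paths from T to K:
  P1: T <- Q -> F <- G <- K
  P2: T <- Q -> F -> L <- K
  P3: T <- Q -> C -> L <- K
  P4: T <- Q -> C -> L <- F <- G <- K
  P5: T <- Q -> L <- K
  P6: T <- Q -> L <- F <- G <- K
Each backdoor path contains an unconditioned collider, so every path is already blocked with the empty conditioning set:
  P1: blocked at collider F (neither it nor any descendant is in the conditioning set).
  P2: blocked at collider L (neither it nor any descendant is in the conditioning set).
  P3: blocked at collider L (neither it nor any descendant is in the conditioning set).
  P4: blocked at collider L (neither it nor any descendant is in the conditioning set).
  P5: blocked at collider L (neither it nor any descendant is in the conditioning set).
  P6: blocked at collider L (neither it nor any descendant is in the conditioning set).
The empty set is therefore the unique smallest valid set.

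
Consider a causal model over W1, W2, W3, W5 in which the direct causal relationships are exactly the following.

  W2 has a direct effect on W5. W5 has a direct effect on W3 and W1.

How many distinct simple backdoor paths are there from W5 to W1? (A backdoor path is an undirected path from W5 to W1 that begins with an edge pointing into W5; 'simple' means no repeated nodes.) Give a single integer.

0

A backdoor path from W5 to W1 is any simple undirected path whose first edge points into W5 (i.e. leaves W5 via a parent).
Parents of W5: {W2}.
No simple path from any parent of W5 reaches W1 without revisiting W5, so there are no backdoor paths.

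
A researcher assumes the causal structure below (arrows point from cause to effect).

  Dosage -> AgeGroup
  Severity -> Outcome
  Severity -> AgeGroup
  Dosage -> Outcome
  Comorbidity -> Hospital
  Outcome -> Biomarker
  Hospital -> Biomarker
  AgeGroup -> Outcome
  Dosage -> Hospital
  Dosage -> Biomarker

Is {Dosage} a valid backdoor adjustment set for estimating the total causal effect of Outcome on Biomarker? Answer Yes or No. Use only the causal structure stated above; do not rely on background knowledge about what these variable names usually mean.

Backdoor paths from Outcome to Biomarker (paths whose first edge points into Outcome):
  P1: Outcome <- Dosage -> Hospital -> Biomarker
  P2: Outcome <- Dosage -> Biomarker
  P3: Outcome <- Severity -> AgeGroup <- Dosage -> Hospital -> Biomarker
  P4: Outcome <- Severity -> AgeGroup <- Dosage -> Biomarker
  P5: Outcome <- AgeGroup <- Dosage -> Hospital -> Biomarker
  P6: Outcome <- AgeGroup <- Dosage -> Biomarker
Condition 1 (no descendant of Outcome in the set): holds — descendants of Outcome are {Biomarker}; none are in {Dosage}.
Condition 2 (every backdoor path blocked by {Dosage}):
  P1: blocked at fork node Dosage ∈ conditioning set.
  P2: blocked at fork node Dosage ∈ conditioning set.
  P3: blocked at collider AgeGroup (neither it nor any descendant is in the conditioning set).
  P4: blocked at collider AgeGroup (neither it nor any descendant is in the conditioning set).
  P5: blocked at fork node Dosage ∈ conditioning set.
  P6: blocked at fork node Dosage ∈ conditioning set.
{Dosage} satisfies the backdoor criterion.

Yes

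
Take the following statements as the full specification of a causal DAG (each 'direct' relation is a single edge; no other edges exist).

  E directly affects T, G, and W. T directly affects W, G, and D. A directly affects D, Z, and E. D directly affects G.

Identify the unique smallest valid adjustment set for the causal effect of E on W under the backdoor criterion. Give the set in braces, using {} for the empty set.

Variables eligible for adjustment (non-descendants of E, excluding E and W): {A, Z}.
Backdoor paths from E to W:
  P1: E <- A -> D <- T -> W
  P2: E <- A -> D -> G <- T -> W
Each backdoor path contains an unconditioned collider, so every path is already blocked with the empty conditioning set:
  P1: blocked at collider D (neither it nor any descendant is in the conditioning set).
  P2: blocked at collider G (neither it nor any descendant is in the conditioning set).
The empty set is therefore the unique smallest valid set.

{}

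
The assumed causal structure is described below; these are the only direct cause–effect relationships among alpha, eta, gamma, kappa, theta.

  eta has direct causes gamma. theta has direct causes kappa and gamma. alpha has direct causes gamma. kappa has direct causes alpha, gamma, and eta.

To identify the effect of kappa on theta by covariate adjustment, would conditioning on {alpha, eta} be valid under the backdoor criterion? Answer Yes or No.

Backdoor paths from kappa to theta (paths whose first edge points into kappa):
  P1: kappa <- gamma -> theta
  P2: kappa <- alpha <- gamma -> theta
  P3: kappa <- eta <- gamma -> theta
Condition 1 (no descendant of kappa in the set): holds — descendants of kappa are {theta}; none are in {alpha, eta}.
Condition 2 (every backdoor path blocked by {alpha, eta}):
  P1: open — no interior node is in the conditioning set.
  P2: blocked at chain node alpha ∈ conditioning set.
  P3: blocked at chain node eta ∈ conditioning set.
{alpha, eta} does not satisfy the backdoor criterion.

No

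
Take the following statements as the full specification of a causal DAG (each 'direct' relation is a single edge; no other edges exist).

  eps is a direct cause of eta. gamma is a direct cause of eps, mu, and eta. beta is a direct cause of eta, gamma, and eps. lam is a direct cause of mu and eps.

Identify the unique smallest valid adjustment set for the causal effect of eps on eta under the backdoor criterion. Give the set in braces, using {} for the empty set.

{beta, gamma}

Variables eligible for adjustment (non-descendants of eps, excluding eps and eta): {beta, gamma, lam, mu}.
Backdoor paths from eps to eta:
  P1: eps <- lam -> mu <- gamma <- beta -> eta
  P2: eps <- lam -> mu <- gamma -> eta
  P3: eps <- beta -> gamma -> eta
  P4: eps <- beta -> eta
  P5: eps <- gamma <- beta -> eta
  P6: eps <- gamma -> eta
The empty set is not sufficient: P3 (eps <- beta -> gamma -> eta) has no collider blocking it and no conditioned non-collider, so it is open.
Try {beta, gamma}:
  P1: blocked at collider mu (neither it nor any descendant is in the conditioning set).
  P2: blocked at collider mu (neither it nor any descendant is in the conditioning set).
  P3: blocked at fork node beta ∈ conditioning set.
  P4: blocked at fork node beta ∈ conditioning set.
  P5: blocked at chain node gamma ∈ conditioning set.
  P6: blocked at fork node gamma ∈ conditioning set.
{beta, gamma} contains no descendant of eps and blocks every backdoor path.
Every element of {beta, gamma} is needed (dropping beta leaves P4 open; dropping gamma leaves P6 open), so no proper subset is valid.
Among all size-2 subsets of the eligible variables, only {beta, gamma} blocks every backdoor path, so it is the unique smallest valid adjustment set.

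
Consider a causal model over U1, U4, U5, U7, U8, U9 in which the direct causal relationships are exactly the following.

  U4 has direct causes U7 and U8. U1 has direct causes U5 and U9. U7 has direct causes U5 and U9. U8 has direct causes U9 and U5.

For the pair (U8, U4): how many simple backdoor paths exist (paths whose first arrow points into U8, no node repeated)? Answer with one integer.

A backdoor path from U8 to U4 is any simple undirected path whose first edge points into U8 (i.e. leaves U8 via a parent).
Parents of U8: {U5, U9}.
Enumerating:
  P1: U8 <- U5 -> U7 -> U4
  P2: U8 <- U5 -> U1 <- U9 -> U7 -> U4
  P3: U8 <- U9 -> U7 -> U4
  P4: U8 <- U9 -> U1 <- U5 -> U7 -> U4
That exhausts the simple backdoor paths. Count: 4.

4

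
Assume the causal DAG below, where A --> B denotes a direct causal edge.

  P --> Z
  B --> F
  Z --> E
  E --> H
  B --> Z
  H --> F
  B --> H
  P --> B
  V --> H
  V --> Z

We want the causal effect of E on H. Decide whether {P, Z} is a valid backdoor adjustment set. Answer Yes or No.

Yes

Backdoor paths from E to H (paths whose first edge points into E):
  P1: E <- Z <- V -> H
  P2: E <- Z <- P -> B -> H
  P3: E <- Z <- P -> B -> F <- H
  P4: E <- Z <- B -> H
  P5: E <- Z <- B -> F <- H
Condition 1 (no descendant of E in the set): holds — descendants of E are {F, H}; none are in {P, Z}.
Condition 2 (every backdoor path blocked by {P, Z}):
  P1: blocked at chain node Z ∈ conditioning set.
  P2: blocked at chain node Z ∈ conditioning set.
  P3: blocked at chain node Z ∈ conditioning set.
  P4: blocked at chain node Z ∈ conditioning set.
  P5: blocked at chain node Z ∈ conditioning set.
{P, Z} satisfies the backdoor criterion.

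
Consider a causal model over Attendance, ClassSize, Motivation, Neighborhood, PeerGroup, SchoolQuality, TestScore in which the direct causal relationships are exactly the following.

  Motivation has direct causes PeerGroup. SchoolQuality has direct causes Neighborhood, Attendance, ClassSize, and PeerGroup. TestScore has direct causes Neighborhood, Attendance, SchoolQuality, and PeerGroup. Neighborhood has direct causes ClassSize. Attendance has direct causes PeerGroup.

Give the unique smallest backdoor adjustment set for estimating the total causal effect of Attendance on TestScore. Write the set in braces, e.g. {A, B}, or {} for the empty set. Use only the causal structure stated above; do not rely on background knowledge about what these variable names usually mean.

Variables eligible for adjustment (non-descendants of Attendance, excluding Attendance and TestScore): {ClassSize, Motivation, Neighborhood, PeerGroup}.
Backdoor paths from Attendance to TestScore:
  P1: Attendance <- PeerGroup -> SchoolQuality <- ClassSize -> Neighborhood -> TestScore
  P2: Attendance <- PeerGroup -> SchoolQuality <- Neighborhood -> TestScore
  P3: Attendance <- PeerGroup -> SchoolQuality -> TestScore
  P4: Attendance <- PeerGroup -> TestScore
The empty set is not sufficient: P3 (Attendance <- PeerGroup -> SchoolQuality -> TestScore) has no collider blocking it and no conditioned non-collider, so it is open.
Try {PeerGroup}:
  P1: blocked at fork node PeerGroup ∈ conditioning set.
  P2: blocked at fork node PeerGroup ∈ conditioning set.
  P3: blocked at fork node PeerGroup ∈ conditioning set.
  P4: blocked at fork node PeerGroup ∈ conditioning set.
{PeerGroup} contains no descendant of Attendance and blocks every backdoor path.
No other singleton works — e.g. {ClassSize} leaves P3 open — so {PeerGroup} is the unique smallest valid adjustment set.

{PeerGroup}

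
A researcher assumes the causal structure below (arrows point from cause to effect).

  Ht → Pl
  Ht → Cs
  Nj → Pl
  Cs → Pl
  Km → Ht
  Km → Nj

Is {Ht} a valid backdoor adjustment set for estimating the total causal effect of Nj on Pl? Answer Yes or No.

Yes

Backdoor paths from Nj to Pl (paths whose first edge points into Nj):
  P1: Nj <- Km -> Ht -> Cs -> Pl
  P2: Nj <- Km -> Ht -> Pl
Condition 1 (no descendant of Nj in the set): holds — descendants of Nj are {Pl}; none are in {Ht}.
Condition 2 (every backdoor path blocked by {Ht}):
  P1: blocked at chain node Ht ∈ conditioning set.
  P2: blocked at chain node Ht ∈ conditioning set.
{Ht} satisfies the backdoor criterion.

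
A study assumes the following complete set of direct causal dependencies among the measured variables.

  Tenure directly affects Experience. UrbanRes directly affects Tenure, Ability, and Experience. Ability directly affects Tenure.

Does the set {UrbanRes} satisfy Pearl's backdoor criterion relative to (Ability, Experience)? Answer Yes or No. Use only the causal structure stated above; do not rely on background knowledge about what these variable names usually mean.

Backdoor paths from Ability to Experience (paths whose first edge points into Ability):
  P1: Ability <- UrbanRes -> Tenure -> Experience
  P2: Ability <- UrbanRes -> Experience
Condition 1 (no descendant of Ability in the set): holds — descendants of Ability are {Experience, Tenure}; none are in {UrbanRes}.
Condition 2 (every backdoor path blocked by {UrbanRes}):
  P1: blocked at fork node UrbanRes ∈ conditioning set.
  P2: blocked at fork node UrbanRes ∈ conditioning set.
{UrbanRes} satisfies the backdoor criterion.

Yes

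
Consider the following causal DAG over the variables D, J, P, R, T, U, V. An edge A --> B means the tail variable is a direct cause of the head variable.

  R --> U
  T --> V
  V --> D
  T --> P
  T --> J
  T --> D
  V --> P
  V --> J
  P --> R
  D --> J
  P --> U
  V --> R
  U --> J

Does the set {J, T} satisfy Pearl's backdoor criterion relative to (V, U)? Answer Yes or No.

Backdoor paths from V to U (paths whose first edge points into V):
  P1: V <- T -> D -> J <- U
  P2: V <- T -> P -> R -> U
  P3: V <- T -> P -> U
  P4: V <- T -> J <- U
Condition 1 (no descendant of V in the set): FAILS — J is a descendant of V.
Condition 2 (every backdoor path blocked by {J, T}):
  P1: blocked at fork node T ∈ conditioning set.
  P2: blocked at fork node T ∈ conditioning set.
  P3: blocked at fork node T ∈ conditioning set.
  P4: blocked at fork node T ∈ conditioning set.
{J, T} does not satisfy the backdoor criterion.

No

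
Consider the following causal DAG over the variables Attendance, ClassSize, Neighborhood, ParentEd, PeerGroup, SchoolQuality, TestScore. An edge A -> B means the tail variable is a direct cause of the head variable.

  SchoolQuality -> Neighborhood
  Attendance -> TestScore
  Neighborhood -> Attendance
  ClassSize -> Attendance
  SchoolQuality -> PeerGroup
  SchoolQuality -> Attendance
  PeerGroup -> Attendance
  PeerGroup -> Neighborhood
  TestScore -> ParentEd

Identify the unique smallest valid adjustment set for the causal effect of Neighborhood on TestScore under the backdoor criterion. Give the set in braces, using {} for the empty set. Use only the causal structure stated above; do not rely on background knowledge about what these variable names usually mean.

{PeerGroup, SchoolQuality}

Variables eligible for adjustment (non-descendants of Neighborhood, excluding Neighborhood and TestScore): {ClassSize, PeerGroup, SchoolQuality}.
Backdoor paths from Neighborhood to TestScore:
  P1: Neighborhood <- SchoolQuality -> PeerGroup -> Attendance -> TestScore
  P2: Neighborhood <- SchoolQuality -> Attendance -> TestScore
  P3: Neighborhood <- PeerGroup <- SchoolQuality -> Attendance -> TestScore
  P4: Neighborhood <- PeerGroup -> Attendance -> TestScore
The empty set is not sufficient: P1 (Neighborhood <- SchoolQuality -> PeerGroup -> Attendance -> TestScore) has no collider blocking it and no conditioned non-collider, so it is open.
Try {PeerGroup, SchoolQuality}:
  P1: blocked at fork node SchoolQuality ∈ conditioning set.
  P2: blocked at fork node SchoolQuality ∈ conditioning set.
  P3: blocked at chain node PeerGroup ∈ conditioning set.
  P4: blocked at fork node PeerGroup ∈ conditioning set.
{PeerGroup, SchoolQuality} contains no descendant of Neighborhood and blocks every backdoor path.
Every element of {PeerGroup, SchoolQuality} is needed (dropping PeerGroup leaves P4 open; dropping SchoolQuality leaves P2 open), so no proper subset is valid.
Among all size-2 subsets of the eligible variables, only {PeerGroup, SchoolQuality} blocks every backdoor path, so it is the unique smallest valid adjustment set.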